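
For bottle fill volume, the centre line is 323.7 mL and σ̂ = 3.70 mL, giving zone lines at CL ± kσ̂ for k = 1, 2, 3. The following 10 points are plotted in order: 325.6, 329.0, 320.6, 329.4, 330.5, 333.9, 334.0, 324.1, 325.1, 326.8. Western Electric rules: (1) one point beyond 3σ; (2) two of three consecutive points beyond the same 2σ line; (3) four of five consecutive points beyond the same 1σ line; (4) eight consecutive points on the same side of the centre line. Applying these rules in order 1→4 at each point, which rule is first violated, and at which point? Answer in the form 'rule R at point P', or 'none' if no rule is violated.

Zone of each point (C = within 1σ̂, B = 1σ̂–2σ̂, A = 2σ̂–3σ̂, * = beyond 3σ̂; sign = side of CL): 1:+C, 2:+B, 3:-C, 4:+B, 5:+B, 6:+A, 7:+A, 8:+C, 9:+C, 10:+C
Rule 3 (four of five consecutive points beyond the same 1σ limit) is satisfied at point 6.

rule 3 at point 6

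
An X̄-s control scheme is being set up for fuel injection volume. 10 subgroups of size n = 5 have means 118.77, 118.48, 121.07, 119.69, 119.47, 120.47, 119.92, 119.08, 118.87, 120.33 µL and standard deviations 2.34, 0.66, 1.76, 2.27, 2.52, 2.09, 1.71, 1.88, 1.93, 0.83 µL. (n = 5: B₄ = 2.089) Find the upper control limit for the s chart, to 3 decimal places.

3.758

s̄ = (2.34 + 0.66 + 1.76 + 2.27 + 2.52 + 2.09 + 1.71 + 1.88 + 1.93 + 0.83) / 10 = 1.7990
UCL_s = B₄·s̄ = 2.089 × 1.7990 = 3.7581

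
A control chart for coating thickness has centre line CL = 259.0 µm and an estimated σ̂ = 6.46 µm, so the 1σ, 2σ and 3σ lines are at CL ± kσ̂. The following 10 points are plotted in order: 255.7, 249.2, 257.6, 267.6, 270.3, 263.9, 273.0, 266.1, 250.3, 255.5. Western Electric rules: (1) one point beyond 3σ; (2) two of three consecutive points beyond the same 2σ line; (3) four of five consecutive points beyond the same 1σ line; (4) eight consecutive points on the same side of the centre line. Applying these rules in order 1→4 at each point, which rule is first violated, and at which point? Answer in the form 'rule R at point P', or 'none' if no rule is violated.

rule 3 at point 8

Zone of each point (C = within 1σ̂, B = 1σ̂–2σ̂, A = 2σ̂–3σ̂, * = beyond 3σ̂; sign = side of CL): 1:-C, 2:-B, 3:-C, 4:+B, 5:+B, 6:+C, 7:+A, 8:+B, 9:-B, 10:-C
Rule 3 (four of five consecutive points beyond the same 1σ limit) is satisfied at point 8.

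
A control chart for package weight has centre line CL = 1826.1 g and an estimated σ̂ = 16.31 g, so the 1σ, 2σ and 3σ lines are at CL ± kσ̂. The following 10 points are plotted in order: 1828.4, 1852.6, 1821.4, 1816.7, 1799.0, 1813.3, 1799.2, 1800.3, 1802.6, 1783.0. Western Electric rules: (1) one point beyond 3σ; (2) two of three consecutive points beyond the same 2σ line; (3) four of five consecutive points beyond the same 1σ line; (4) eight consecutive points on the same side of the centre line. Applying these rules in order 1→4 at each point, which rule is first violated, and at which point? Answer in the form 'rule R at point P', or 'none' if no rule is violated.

rule 3 at point 9

Zone of each point (C = within 1σ̂, B = 1σ̂–2σ̂, A = 2σ̂–3σ̂, * = beyond 3σ̂; sign = side of CL): 1:+C, 2:+B, 3:-C, 4:-C, 5:-B, 6:-C, 7:-B, 8:-B, 9:-B, 10:-A
Rule 3 (four of five consecutive points beyond the same 1σ limit) is satisfied at point 9.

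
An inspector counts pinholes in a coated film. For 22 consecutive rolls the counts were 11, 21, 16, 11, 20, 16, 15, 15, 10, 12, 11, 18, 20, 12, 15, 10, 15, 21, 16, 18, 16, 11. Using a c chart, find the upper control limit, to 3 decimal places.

26.619

c̄ = (11 + 21 + 16 + 11 + 20 + 16 + 15 + 15 + 10 + 12 + 11 + 18 + 20 + 12 + 15 + 10 + 15 + 21 + 16 + 18 + 16 + 11) / 22 = 330 / 22 = 15.0000
UCL = c̄ + 3√c̄ = 15.0000 + 3 × √15.0000 = 15.0000 + 3 × 3.8730 = 26.6190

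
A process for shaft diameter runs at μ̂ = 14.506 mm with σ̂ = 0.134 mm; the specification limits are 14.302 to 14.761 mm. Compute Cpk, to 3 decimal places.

0.507

Cpu = (USL − μ̂) / (3σ̂) = (14.761 − 14.506) / (3 × 0.134) = 0.6343; Cpl = (μ̂ − LSL) / (3σ̂) = (14.506 − 14.302) / (3 × 0.134) = 0.5075; Cpk = min(Cpu, Cpl) = 0.5075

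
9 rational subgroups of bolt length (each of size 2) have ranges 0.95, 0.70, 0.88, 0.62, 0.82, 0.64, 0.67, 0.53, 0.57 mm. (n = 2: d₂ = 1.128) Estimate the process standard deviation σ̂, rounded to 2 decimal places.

0.63

R̄ = (0.95 + 0.70 + 0.88 + 0.62 + 0.82 + 0.64 + 0.67 + 0.53 + 0.57) / 9 = 0.7089
σ̂ = R̄ / d₂ = 0.7089 / 1.128 = 0.6284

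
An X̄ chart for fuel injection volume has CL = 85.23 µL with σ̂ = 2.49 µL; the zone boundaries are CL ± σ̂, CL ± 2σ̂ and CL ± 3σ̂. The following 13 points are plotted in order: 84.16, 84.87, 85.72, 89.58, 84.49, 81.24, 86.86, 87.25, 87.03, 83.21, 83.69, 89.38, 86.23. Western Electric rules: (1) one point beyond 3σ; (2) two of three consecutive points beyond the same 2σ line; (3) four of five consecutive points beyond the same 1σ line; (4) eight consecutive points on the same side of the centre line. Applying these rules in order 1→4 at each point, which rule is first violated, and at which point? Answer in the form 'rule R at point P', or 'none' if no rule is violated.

Zone of each point (C = within 1σ̂, B = 1σ̂–2σ̂, A = 2σ̂–3σ̂, * = beyond 3σ̂; sign = side of CL): 1:-C, 2:-C, 3:+C, 4:+B, 5:-C, 6:-B, 7:+C, 8:+C, 9:+C, 10:-C, 11:-C, 12:+B, 13:+C
No rule fires across all 13 points.

none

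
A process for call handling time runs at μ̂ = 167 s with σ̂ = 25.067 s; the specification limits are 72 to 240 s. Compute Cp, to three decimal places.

1.117

Cp = (USL − LSL) / (6σ̂) = (240 − 72) / (6 × 25.067) = 168.0000 / 150.4020 = 1.1170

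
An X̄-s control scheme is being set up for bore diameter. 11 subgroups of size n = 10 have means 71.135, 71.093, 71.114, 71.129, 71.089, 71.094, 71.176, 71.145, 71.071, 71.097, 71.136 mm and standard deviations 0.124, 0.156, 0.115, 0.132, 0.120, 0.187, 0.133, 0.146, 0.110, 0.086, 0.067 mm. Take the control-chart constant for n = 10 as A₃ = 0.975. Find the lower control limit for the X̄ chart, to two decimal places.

X̄̄ = (71.135 + 71.093 + 71.114 + 71.129 + 71.089 + 71.094 + 71.176 + 71.145 + 71.071 + 71.097 + 71.136) / 11 = 71.1163
s̄ = (0.124 + 0.156 + 0.115 + 0.132 + 0.120 + 0.187 + 0.133 + 0.146 + 0.110 + 0.086 + 0.067) / 11 = 0.1251
LCL = X̄̄ − A₃·s̄ = 71.1163 − 0.975 × 0.1251 = 70.9943

70.99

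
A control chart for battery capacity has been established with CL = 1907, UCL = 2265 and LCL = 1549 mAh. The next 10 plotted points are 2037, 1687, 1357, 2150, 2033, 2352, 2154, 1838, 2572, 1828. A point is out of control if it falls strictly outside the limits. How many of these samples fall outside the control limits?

3

Compare each point to [1549, 2265]: sample 3 = 1357 < LCL; sample 6 = 2352 > UCL; sample 9 = 2572 > UCL.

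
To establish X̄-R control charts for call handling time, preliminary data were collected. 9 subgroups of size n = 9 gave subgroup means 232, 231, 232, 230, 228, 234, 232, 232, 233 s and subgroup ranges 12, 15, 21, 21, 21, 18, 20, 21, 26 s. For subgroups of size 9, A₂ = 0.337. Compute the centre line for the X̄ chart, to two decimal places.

231.56

X̄̄ = (232 + 231 + 232 + 230 + 228 + 234 + 232 + 232 + 233) / 9 = 2084.0000 / 9 = 231.5556
CL = X̄̄ = 231.5556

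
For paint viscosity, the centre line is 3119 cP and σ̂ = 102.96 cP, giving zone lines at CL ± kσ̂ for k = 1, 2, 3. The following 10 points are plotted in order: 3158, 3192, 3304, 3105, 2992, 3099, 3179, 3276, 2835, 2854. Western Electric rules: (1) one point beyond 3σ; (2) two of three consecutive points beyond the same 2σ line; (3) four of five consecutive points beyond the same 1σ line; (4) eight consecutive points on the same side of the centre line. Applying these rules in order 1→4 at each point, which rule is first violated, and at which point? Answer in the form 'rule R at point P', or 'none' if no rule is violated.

Zone of each point (C = within 1σ̂, B = 1σ̂–2σ̂, A = 2σ̂–3σ̂, * = beyond 3σ̂; sign = side of CL): 1:+C, 2:+C, 3:+B, 4:-C, 5:-B, 6:-C, 7:+C, 8:+B, 9:-A, 10:-A
Rule 2 (two of three consecutive points beyond the same 2σ limit) is satisfied at point 10.

rule 2 at point 10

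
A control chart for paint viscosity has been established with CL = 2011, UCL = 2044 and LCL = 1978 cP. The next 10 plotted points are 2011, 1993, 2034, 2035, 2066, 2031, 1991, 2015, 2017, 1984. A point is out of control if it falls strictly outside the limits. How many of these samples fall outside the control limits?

1

Compare each point to [1978, 2044]: sample 5 = 2066 > UCL.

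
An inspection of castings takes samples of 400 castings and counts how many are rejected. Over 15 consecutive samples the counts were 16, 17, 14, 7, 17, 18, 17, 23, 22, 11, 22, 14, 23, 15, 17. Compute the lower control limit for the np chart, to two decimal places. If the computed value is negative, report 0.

p̄ = Σdᵢ / (k·n) = 253 / (15 × 400) = 0.04217
LCL = np̄ − 3·√(np̄(1−p̄)) = 16.8667 − 3 × 4.0194 = 4.8085

4.81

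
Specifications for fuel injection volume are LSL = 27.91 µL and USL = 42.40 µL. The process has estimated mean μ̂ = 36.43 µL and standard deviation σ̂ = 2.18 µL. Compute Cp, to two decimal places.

1.11

Cp = (USL − LSL) / (6σ̂) = (42.40 − 27.91) / (6 × 2.18) = 14.4900 / 13.0800 = 1.1078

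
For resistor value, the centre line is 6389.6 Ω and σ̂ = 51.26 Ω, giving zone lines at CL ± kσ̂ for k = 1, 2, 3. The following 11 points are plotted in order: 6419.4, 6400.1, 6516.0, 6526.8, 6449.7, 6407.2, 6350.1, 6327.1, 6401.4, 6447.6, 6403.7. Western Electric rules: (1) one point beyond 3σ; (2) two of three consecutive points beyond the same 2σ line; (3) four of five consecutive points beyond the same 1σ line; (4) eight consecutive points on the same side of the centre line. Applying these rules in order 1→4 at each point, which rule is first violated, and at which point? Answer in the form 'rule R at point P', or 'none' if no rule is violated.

rule 2 at point 4

Zone of each point (C = within 1σ̂, B = 1σ̂–2σ̂, A = 2σ̂–3σ̂, * = beyond 3σ̂; sign = side of CL): 1:+C, 2:+C, 3:+A, 4:+A, 5:+B, 6:+C, 7:-C, 8:-B, 9:+C, 10:+B, 11:+C
Rule 2 (two of three consecutive points beyond the same 2σ limit) is satisfied at point 4.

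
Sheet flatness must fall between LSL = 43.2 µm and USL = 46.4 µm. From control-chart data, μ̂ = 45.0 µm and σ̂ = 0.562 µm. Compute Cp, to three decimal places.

Cp = (USL − LSL) / (6σ̂) = (46.4 − 43.2) / (6 × 0.562) = 3.2000 / 3.3720 = 0.9490

0.949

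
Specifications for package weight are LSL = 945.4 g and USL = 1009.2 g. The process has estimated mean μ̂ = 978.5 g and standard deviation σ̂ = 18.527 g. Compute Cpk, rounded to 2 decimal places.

Cpu = (USL − μ̂) / (3σ̂) = (1009.2 − 978.5) / (3 × 18.527) = 0.5523; Cpl = (μ̂ − LSL) / (3σ̂) = (978.5 − 945.4) / (3 × 18.527) = 0.5955; Cpk = min(Cpu, Cpl) = 0.5523

0.55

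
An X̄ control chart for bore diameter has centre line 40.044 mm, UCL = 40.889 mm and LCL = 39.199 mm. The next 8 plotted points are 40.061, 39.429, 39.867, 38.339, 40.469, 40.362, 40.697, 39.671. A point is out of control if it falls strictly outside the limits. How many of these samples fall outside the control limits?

1

Compare each point to [39.199, 40.889]: sample 4 = 38.339 < LCL.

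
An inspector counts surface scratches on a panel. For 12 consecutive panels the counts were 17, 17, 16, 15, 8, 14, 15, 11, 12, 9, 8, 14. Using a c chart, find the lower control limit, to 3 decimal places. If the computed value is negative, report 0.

2.183

c̄ = (17 + 17 + 16 + 15 + 8 + 14 + 15 + 11 + 12 + 9 + 8 + 14) / 12 = 156 / 12 = 13.0000
LCL = c̄ − 3√c̄ = 13.0000 − 3 × 3.6056 = 2.1833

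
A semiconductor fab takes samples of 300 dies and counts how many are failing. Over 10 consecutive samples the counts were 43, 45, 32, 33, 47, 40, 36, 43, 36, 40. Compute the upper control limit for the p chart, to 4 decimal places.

0.1902

p̄ = Σdᵢ / (k·n) = 395 / (10 × 300) = 0.13167
UCL = p̄ + 3·√(p̄(1−p̄)/n) = 0.13167 + 3 × √(0.13167×0.86833/300) = 0.13167 + 3 × 0.01952 = 0.19023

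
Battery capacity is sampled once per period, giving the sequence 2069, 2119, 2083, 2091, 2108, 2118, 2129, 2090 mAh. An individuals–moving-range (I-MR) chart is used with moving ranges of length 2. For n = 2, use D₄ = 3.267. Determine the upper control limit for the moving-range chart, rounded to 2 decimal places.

Moving ranges: 50, 36, 8, 17, 10, 11, 39; M̄R̄ = 171.0000 / 7 = 24.4286
UCL_MR = D₄·M̄R̄ = 3.267 × 24.4286 = 79.8081

79.81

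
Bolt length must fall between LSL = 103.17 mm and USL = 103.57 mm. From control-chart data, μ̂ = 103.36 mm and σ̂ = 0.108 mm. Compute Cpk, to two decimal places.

0.59

Cpu = (USL − μ̂) / (3σ̂) = (103.57 − 103.36) / (3 × 0.108) = 0.6481; Cpl = (μ̂ − LSL) / (3σ̂) = (103.36 − 103.17) / (3 × 0.108) = 0.5864; Cpk = min(Cpu, Cpl) = 0.5864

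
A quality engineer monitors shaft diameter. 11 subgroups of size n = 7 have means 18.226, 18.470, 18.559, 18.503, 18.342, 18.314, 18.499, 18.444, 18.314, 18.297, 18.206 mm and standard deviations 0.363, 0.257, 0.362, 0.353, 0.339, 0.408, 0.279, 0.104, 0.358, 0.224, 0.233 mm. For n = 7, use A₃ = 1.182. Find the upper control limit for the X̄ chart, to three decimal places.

18.732

X̄̄ = (18.226 + 18.470 + 18.559 + 18.503 + 18.342 + 18.314 + 18.499 + 18.444 + 18.314 + 18.297 + 18.206) / 11 = 18.3795
s̄ = (0.363 + 0.257 + 0.362 + 0.353 + 0.339 + 0.408 + 0.279 + 0.104 + 0.358 + 0.224 + 0.233) / 11 = 0.2982
UCL = X̄̄ + A₃·s̄ = 18.3795 + 1.182 × 0.2982 = 18.7319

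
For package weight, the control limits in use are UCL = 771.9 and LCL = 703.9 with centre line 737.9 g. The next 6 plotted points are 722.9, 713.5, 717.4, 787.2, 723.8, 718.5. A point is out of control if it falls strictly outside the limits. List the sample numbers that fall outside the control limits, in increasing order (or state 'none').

Compare each point to [703.9, 771.9]: sample 4 = 787.2 > UCL.

4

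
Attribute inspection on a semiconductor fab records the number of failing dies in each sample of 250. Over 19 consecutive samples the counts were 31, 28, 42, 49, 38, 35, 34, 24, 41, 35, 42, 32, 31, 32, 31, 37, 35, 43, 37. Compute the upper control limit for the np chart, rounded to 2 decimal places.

52.21

p̄ = Σdᵢ / (k·n) = 677 / (19 × 250) = 0.14253
UCL = np̄ + 3·√(np̄(1−p̄)) = 35.6316 + 3 × √(35.6316×0.85747) = 35.6316 + 3 × 5.5275 = 52.2140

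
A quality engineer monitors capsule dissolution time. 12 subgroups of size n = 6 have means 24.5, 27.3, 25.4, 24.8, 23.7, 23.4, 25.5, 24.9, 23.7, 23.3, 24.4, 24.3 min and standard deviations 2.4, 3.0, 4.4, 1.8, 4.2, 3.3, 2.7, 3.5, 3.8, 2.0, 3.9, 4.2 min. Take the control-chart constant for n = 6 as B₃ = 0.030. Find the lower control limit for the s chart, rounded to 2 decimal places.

0.10

s̄ = (2.4 + 3.0 + 4.4 + 1.8 + 4.2 + 3.3 + 2.7 + 3.5 + 3.8 + 2.0 + 3.9 + 4.2) / 12 = 3.2667
LCL_s = B₃·s̄ = 0.030 × 3.2667 = 0.0980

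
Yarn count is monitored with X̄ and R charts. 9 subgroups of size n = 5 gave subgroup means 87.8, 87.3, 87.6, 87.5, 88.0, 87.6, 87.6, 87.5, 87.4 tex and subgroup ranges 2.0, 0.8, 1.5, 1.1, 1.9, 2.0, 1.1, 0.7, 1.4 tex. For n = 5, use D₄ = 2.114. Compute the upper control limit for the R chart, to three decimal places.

R̄ = (2.0 + 0.8 + 1.5 + 1.1 + 1.9 + 2.0 + 1.1 + 0.7 + 1.4) / 9 = 12.5000 / 9 = 1.3889
UCL_R = D₄·R̄ = 2.114 × 1.3889 = 2.9361

2.936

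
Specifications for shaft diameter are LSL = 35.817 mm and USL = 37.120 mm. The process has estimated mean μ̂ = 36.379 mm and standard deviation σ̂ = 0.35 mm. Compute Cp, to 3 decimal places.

0.620

Cp = (USL − LSL) / (6σ̂) = (37.120 − 35.817) / (6 × 0.35) = 1.3030 / 2.1000 = 0.6205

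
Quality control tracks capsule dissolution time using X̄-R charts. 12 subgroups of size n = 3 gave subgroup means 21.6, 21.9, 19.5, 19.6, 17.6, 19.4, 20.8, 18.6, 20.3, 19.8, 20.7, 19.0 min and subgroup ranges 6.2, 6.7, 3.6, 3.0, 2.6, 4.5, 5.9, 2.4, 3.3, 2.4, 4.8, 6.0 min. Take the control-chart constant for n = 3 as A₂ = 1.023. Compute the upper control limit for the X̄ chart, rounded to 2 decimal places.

24.28

X̄̄ = (21.6 + 21.9 + 19.5 + 19.6 + 17.6 + 19.4 + 20.8 + 18.6 + 20.3 + 19.8 + 20.7 + 19.0) / 12 = 238.8000 / 12 = 19.9000
R̄ = (6.2 + 6.7 + 3.6 + 3.0 + 2.6 + 4.5 + 5.9 + 2.4 + 3.3 + 2.4 + 4.8 + 6.0) / 12 = 51.4000 / 12 = 4.2833
UCL = X̄̄ + A₂·R̄ = 19.9000 + 1.023 × 4.2833 = 24.2819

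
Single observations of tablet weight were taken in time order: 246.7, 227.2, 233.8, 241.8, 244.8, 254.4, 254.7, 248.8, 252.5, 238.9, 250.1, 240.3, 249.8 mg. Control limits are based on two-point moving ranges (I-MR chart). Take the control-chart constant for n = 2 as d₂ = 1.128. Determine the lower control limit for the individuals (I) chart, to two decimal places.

X̄ = (246.7 + 227.2 + 233.8 + 241.8 + 244.8 + 254.4 + 254.7 + 248.8 + 252.5 + 238.9 + 250.1 + 240.3 + 249.8) / 13 = 244.9077
Moving ranges: 19.5, 6.6, 8.0, 3.0, 9.6, 0.3, 5.9, 3.7, 13.6, 11.2, 9.8, 9.5; M̄R̄ = 100.7000 / 12 = 8.3917
LCL = X̄ − 3·M̄R̄/d₂ = 244.9077 − 3 × 8.3917 / 1.128 = 222.5894

222.59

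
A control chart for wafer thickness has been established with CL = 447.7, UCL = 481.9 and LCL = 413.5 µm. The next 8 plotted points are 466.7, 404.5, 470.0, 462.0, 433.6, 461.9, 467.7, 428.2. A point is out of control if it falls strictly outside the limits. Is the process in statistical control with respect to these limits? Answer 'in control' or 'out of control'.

out of control

Compare each point to [413.5, 481.9]: sample 2 = 404.5 < LCL.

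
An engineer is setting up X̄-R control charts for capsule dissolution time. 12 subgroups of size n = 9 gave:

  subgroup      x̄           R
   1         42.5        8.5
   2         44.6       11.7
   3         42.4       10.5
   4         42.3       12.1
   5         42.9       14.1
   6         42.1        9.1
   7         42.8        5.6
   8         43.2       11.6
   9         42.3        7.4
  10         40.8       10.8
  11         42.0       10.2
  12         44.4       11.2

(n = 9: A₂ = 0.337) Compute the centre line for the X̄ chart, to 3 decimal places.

X̄̄ = (42.5 + 44.6 + 42.4 + 42.3 + 42.9 + 42.1 + 42.8 + 43.2 + 42.3 + 40.8 + 42.0 + 44.4) / 12 = 512.3000 / 12 = 42.6917
CL = X̄̄ = 42.6917

42.692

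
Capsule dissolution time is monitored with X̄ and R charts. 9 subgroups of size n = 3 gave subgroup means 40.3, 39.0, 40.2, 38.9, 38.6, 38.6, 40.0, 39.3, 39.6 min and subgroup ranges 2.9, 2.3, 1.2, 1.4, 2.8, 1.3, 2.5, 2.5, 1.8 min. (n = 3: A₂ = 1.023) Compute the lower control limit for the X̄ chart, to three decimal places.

37.263

X̄̄ = (40.3 + 39.0 + 40.2 + 38.9 + 38.6 + 38.6 + 40.0 + 39.3 + 39.6) / 9 = 354.5000 / 9 = 39.3889
R̄ = (2.9 + 2.3 + 1.2 + 1.4 + 2.8 + 1.3 + 2.5 + 2.5 + 1.8) / 9 = 18.7000 / 9 = 2.0778
LCL = X̄̄ − A₂·R̄ = 39.3889 − 1.023 × 2.0778 = 37.2633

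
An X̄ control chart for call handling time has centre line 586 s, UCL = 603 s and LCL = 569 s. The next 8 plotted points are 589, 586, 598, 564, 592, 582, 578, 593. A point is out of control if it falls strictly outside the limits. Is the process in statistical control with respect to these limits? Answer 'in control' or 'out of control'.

Compare each point to [569, 603]: sample 4 = 564 < LCL.

out of control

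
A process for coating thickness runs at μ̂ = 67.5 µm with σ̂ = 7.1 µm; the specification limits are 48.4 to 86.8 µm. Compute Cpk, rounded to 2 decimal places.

Cpu = (USL − μ̂) / (3σ̂) = (86.8 − 67.5) / (3 × 7.1) = 0.9061; Cpl = (μ̂ − LSL) / (3σ̂) = (67.5 − 48.4) / (3 × 7.1) = 0.8967; Cpk = min(Cpu, Cpl) = 0.8967

0.90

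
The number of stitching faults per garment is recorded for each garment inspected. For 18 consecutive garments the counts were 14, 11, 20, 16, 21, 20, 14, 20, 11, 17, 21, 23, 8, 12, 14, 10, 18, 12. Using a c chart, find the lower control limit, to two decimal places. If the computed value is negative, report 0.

c̄ = (14 + 11 + 20 + 16 + 21 + 20 + 14 + 20 + 11 + 17 + 21 + 23 + 8 + 12 + 14 + 10 + 18 + 12) / 18 = 282 / 18 = 15.6667
LCL = c̄ − 3√c̄ = 15.6667 − 3 × 3.9581 = 3.7923

3.79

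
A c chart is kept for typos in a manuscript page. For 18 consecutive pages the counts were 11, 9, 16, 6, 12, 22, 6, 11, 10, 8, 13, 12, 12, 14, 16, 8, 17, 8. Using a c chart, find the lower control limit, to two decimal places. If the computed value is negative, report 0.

c̄ = (11 + 9 + 16 + 6 + 12 + 22 + 6 + 11 + 10 + 8 + 13 + 12 + 12 + 14 + 16 + 8 + 17 + 8) / 18 = 211 / 18 = 11.7222
LCL = c̄ − 3√c̄ = 11.7222 − 3 × 3.4238 = 1.4509

1.45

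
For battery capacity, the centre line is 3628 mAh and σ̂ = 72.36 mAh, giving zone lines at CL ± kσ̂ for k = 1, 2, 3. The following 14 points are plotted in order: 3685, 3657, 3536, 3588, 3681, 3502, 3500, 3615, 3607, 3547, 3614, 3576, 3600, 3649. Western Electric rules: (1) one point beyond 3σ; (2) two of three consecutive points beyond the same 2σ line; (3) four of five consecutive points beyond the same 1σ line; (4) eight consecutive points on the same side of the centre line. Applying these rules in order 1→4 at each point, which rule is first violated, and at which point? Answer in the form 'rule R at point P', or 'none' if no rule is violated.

Zone of each point (C = within 1σ̂, B = 1σ̂–2σ̂, A = 2σ̂–3σ̂, * = beyond 3σ̂; sign = side of CL): 1:+C, 2:+C, 3:-B, 4:-C, 5:+C, 6:-B, 7:-B, 8:-C, 9:-C, 10:-B, 11:-C, 12:-C, 13:-C, 14:+C
Rule 4 (eight consecutive points on the same side of the centre line) is satisfied at point 13.

rule 4 at point 13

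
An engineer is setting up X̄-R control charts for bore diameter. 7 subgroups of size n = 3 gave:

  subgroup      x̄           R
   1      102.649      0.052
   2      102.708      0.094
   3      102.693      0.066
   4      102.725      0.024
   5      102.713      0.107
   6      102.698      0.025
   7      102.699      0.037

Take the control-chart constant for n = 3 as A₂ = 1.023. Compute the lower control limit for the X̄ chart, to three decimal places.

102.639

X̄̄ = (102.649 + 102.708 + 102.693 + 102.725 + 102.713 + 102.698 + 102.699) / 7 = 718.8850 / 7 = 102.6979
R̄ = (0.052 + 0.094 + 0.066 + 0.024 + 0.107 + 0.025 + 0.037) / 7 = 0.4050 / 7 = 0.0579
LCL = X̄̄ − A₂·R̄ = 102.6979 − 1.023 × 0.0579 = 102.6387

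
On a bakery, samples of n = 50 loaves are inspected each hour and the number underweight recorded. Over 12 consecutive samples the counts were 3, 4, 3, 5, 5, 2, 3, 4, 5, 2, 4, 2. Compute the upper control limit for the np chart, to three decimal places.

p̄ = Σdᵢ / (k·n) = 42 / (12 × 50) = 0.07000
UCL = np̄ + 3·√(np̄(1−p̄)) = 3.5000 + 3 × √(3.5000×0.93000) = 3.5000 + 3 × 1.8042 = 8.9125

8.912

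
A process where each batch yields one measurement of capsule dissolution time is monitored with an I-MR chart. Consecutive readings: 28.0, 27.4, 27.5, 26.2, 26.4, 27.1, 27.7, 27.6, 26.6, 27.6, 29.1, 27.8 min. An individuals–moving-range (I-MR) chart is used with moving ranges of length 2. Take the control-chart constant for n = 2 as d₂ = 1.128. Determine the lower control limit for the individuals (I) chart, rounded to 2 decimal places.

25.39

X̄ = (28.0 + 27.4 + 27.5 + 26.2 + 26.4 + 27.1 + 27.7 + 27.6 + 26.6 + 27.6 + 29.1 + 27.8) / 12 = 27.4167
Moving ranges: 0.6, 0.1, 1.3, 0.2, 0.7, 0.6, 0.1, 1.0, 1.0, 1.5, 1.3; M̄R̄ = 8.4000 / 11 = 0.7636
LCL = X̄ − 3·M̄R̄/d₂ = 27.4167 − 3 × 0.7636 / 1.128 = 25.3857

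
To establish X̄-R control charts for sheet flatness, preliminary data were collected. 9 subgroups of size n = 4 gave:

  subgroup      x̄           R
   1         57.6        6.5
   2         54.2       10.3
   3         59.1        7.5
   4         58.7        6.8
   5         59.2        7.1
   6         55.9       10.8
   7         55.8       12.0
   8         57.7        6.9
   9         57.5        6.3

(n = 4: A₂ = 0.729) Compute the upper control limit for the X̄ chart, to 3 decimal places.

63.310

X̄̄ = (57.6 + 54.2 + 59.1 + 58.7 + 59.2 + 55.9 + 55.8 + 57.7 + 57.5) / 9 = 515.7000 / 9 = 57.3000
R̄ = (6.5 + 10.3 + 7.5 + 6.8 + 7.1 + 10.8 + 12.0 + 6.9 + 6.3) / 9 = 74.2000 / 9 = 8.2444
UCL = X̄̄ + A₂·R̄ = 57.3000 + 0.729 × 8.2444 = 63.3102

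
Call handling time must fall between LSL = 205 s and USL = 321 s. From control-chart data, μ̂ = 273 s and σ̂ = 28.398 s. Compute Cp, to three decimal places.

0.681

Cp = (USL − LSL) / (6σ̂) = (321 − 205) / (6 × 28.398) = 116.0000 / 170.3880 = 0.6808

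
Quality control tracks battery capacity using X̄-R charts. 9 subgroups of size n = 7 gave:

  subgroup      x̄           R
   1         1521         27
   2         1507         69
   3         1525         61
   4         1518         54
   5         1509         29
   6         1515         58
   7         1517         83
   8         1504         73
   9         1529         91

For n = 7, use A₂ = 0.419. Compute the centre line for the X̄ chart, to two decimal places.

1516.11

X̄̄ = (1521 + 1507 + 1525 + 1518 + 1509 + 1515 + 1517 + 1504 + 1529) / 9 = 13645.0000 / 9 = 1516.1111
CL = X̄̄ = 1516.1111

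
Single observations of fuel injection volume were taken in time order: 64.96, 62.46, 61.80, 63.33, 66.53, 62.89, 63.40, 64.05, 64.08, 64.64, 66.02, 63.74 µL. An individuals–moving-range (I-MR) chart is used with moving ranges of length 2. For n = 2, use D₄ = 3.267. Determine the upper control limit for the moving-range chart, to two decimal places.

Moving ranges: 2.50, 0.66, 1.53, 3.20, 3.64, 0.51, 0.65, 0.03, 0.56, 1.38, 2.28; M̄R̄ = 16.9400 / 11 = 1.5400
UCL_MR = D₄·M̄R̄ = 3.267 × 1.5400 = 5.0312

5.03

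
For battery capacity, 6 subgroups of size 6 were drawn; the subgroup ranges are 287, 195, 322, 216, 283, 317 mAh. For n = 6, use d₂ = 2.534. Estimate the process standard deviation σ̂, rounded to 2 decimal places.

106.55

R̄ = (287 + 195 + 322 + 216 + 283 + 317) / 6 = 270.0000
σ̂ = R̄ / d₂ = 270.0000 / 2.534 = 106.5509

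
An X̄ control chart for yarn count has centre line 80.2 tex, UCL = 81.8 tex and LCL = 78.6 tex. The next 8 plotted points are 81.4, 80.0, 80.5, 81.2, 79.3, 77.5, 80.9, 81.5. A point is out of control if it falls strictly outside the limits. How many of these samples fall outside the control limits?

Compare each point to [78.6, 81.8]: sample 6 = 77.5 < LCL.

1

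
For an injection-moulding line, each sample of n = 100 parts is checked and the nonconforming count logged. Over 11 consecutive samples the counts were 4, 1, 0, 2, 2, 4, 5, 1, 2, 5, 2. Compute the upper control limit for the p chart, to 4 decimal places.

0.0727

p̄ = Σdᵢ / (k·n) = 28 / (11 × 100) = 0.02545
UCL = p̄ + 3·√(p̄(1−p̄)/n) = 0.02545 + 3 × √(0.02545×0.97455/100) = 0.02545 + 3 × 0.01575 = 0.07270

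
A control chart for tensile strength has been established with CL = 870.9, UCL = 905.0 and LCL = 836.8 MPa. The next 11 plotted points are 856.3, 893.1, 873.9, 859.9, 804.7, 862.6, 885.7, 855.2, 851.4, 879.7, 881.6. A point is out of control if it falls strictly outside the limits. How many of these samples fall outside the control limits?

1

Compare each point to [836.8, 905.0]: sample 5 = 804.7 < LCL.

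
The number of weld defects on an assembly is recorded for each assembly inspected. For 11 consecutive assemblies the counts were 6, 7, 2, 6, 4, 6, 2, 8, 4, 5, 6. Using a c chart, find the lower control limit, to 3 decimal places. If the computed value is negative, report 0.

c̄ = (6 + 7 + 2 + 6 + 4 + 6 + 2 + 8 + 4 + 5 + 6) / 11 = 56 / 11 = 5.0909
LCL = c̄ − 3√c̄ = 5.0909 − 3 × 2.2563 = -1.6780 → 0 (cannot be negative)

0.000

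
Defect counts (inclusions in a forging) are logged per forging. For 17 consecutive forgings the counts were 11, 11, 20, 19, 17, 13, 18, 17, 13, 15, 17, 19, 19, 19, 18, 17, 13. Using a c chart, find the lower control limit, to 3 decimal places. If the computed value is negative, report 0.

4.147

c̄ = (11 + 11 + 20 + 19 + 17 + 13 + 18 + 17 + 13 + 15 + 17 + 19 + 19 + 19 + 18 + 17 + 13) / 17 = 276 / 17 = 16.2353
LCL = c̄ − 3√c̄ = 16.2353 − 3 × 4.0293 = 4.1474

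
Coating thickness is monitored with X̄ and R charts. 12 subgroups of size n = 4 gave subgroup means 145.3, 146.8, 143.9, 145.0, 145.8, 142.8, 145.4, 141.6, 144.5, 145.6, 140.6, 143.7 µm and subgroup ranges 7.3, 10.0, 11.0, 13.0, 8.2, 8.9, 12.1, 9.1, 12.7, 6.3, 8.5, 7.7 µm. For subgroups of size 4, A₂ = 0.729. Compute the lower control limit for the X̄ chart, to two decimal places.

137.28

X̄̄ = (145.3 + 146.8 + 143.9 + 145.0 + 145.8 + 142.8 + 145.4 + 141.6 + 144.5 + 145.6 + 140.6 + 143.7) / 12 = 1731.0000 / 12 = 144.2500
R̄ = (7.3 + 10.0 + 11.0 + 13.0 + 8.2 + 8.9 + 12.1 + 9.1 + 12.7 + 6.3 + 8.5 + 7.7) / 12 = 114.8000 / 12 = 9.5667
LCL = X̄̄ − A₂·R̄ = 144.2500 − 0.729 × 9.5667 = 137.2759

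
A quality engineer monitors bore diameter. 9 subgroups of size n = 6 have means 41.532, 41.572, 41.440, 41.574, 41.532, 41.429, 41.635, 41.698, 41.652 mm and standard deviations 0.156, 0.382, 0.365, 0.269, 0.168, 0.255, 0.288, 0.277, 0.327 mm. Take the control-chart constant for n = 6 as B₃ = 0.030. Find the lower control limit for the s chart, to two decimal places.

s̄ = (0.156 + 0.382 + 0.365 + 0.269 + 0.168 + 0.255 + 0.288 + 0.277 + 0.327) / 9 = 0.2763
LCL_s = B₃·s̄ = 0.030 × 0.2763 = 0.0083

0.01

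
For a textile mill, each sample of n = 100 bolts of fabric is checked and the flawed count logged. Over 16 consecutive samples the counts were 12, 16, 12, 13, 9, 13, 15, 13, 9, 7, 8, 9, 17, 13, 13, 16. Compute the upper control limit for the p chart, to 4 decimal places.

p̄ = Σdᵢ / (k·n) = 195 / (16 × 100) = 0.12187
UCL = p̄ + 3·√(p̄(1−p̄)/n) = 0.12187 + 3 × √(0.12187×0.87813/100) = 0.12187 + 3 × 0.03271 = 0.22002

0.2200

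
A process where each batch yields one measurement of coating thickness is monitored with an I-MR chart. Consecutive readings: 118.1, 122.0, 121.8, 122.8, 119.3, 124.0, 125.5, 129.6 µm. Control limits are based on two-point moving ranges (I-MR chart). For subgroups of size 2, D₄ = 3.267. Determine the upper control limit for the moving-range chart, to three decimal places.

Moving ranges: 3.9, 0.2, 1.0, 3.5, 4.7, 1.5, 4.1; M̄R̄ = 18.9000 / 7 = 2.7000
UCL_MR = D₄·M̄R̄ = 3.267 × 2.7000 = 8.8209

8.821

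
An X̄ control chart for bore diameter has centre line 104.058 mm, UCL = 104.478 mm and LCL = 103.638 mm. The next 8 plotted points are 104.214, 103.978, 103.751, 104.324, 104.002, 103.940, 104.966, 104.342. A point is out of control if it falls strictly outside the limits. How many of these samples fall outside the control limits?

Compare each point to [103.638, 104.478]: sample 7 = 104.966 > UCL.

1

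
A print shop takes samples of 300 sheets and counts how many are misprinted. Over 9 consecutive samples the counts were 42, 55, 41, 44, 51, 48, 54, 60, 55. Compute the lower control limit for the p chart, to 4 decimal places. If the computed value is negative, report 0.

0.1021

p̄ = Σdᵢ / (k·n) = 450 / (9 × 300) = 0.16667
LCL = p̄ − 3·√(p̄(1−p̄)/n) = 0.16667 − 3 × 0.02152 = 0.10212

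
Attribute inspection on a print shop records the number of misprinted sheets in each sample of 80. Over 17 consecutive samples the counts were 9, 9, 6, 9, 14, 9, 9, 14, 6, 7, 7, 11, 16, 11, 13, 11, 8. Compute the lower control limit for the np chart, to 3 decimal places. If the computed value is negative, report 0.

1.089

p̄ = Σdᵢ / (k·n) = 169 / (17 × 80) = 0.12426
LCL = np̄ − 3·√(np̄(1−p̄)) = 9.9412 − 3 × 2.9506 = 1.0895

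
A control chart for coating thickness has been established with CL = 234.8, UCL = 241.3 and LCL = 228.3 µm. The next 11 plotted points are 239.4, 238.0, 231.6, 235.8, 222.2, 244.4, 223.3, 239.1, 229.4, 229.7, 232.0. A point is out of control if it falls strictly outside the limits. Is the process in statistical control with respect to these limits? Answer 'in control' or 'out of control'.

Compare each point to [228.3, 241.3]: sample 5 = 222.2 < LCL; sample 6 = 244.4 > UCL; sample 7 = 223.3 < LCL.

out of control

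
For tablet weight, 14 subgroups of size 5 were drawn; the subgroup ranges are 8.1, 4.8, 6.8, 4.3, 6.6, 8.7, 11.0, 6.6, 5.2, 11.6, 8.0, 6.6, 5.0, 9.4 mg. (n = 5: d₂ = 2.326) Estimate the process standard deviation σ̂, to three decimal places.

3.154

R̄ = (8.1 + 4.8 + 6.8 + 4.3 + 6.6 + 8.7 + 11.0 + 6.6 + 5.2 + 11.6 + 8.0 + 6.6 + 5.0 + 9.4) / 14 = 7.3357
σ̂ = R̄ / d₂ = 7.3357 / 2.326 = 3.1538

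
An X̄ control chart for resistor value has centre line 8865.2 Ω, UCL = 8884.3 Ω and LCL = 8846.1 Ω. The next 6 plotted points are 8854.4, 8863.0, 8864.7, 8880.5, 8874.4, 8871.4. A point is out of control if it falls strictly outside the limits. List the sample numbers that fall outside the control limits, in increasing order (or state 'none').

All 6 points lie within [8846.1, 8884.3].

none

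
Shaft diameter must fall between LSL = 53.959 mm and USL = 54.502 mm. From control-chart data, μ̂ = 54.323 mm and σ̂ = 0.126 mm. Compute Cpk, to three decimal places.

Cpu = (USL − μ̂) / (3σ̂) = (54.502 − 54.323) / (3 × 0.126) = 0.4735; Cpl = (μ̂ − LSL) / (3σ̂) = (54.323 − 53.959) / (3 × 0.126) = 0.9630; Cpk = min(Cpu, Cpl) = 0.4735

0.474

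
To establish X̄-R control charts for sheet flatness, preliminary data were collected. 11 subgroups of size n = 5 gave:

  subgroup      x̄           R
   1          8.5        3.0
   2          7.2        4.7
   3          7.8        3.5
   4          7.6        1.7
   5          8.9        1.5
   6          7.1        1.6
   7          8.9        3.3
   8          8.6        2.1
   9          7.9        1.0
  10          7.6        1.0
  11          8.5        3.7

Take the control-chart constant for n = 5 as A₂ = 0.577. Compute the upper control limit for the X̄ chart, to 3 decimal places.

9.476

X̄̄ = (8.5 + 7.2 + 7.8 + 7.6 + 8.9 + 7.1 + 8.9 + 8.6 + 7.9 + 7.6 + 8.5) / 11 = 88.6000 / 11 = 8.0545
R̄ = (3.0 + 4.7 + 3.5 + 1.7 + 1.5 + 1.6 + 3.3 + 2.1 + 1.0 + 1.0 + 3.7) / 11 = 27.1000 / 11 = 2.4636
UCL = X̄̄ + A₂·R̄ = 8.0545 + 0.577 × 2.4636 = 9.4761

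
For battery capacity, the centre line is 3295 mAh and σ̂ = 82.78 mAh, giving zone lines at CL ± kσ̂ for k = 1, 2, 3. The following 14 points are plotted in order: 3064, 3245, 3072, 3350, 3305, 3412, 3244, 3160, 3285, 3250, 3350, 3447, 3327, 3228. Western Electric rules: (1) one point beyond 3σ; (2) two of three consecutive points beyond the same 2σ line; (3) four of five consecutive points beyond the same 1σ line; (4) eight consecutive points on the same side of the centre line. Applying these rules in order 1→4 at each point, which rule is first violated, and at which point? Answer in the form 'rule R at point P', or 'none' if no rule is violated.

rule 2 at point 3

Zone of each point (C = within 1σ̂, B = 1σ̂–2σ̂, A = 2σ̂–3σ̂, * = beyond 3σ̂; sign = side of CL): 1:-A, 2:-C, 3:-A, 4:+C, 5:+C, 6:+B, 7:-C, 8:-B, 9:-C, 10:-C, 11:+C, 12:+B, 13:+C, 14:-C
Rule 2 (two of three consecutive points beyond the same 2σ limit) is satisfied at point 3.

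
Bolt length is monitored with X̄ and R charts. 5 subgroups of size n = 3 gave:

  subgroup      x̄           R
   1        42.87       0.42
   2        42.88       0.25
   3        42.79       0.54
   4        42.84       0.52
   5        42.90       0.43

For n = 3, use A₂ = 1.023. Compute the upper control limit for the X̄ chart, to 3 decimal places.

X̄̄ = (42.87 + 42.88 + 42.79 + 42.84 + 42.90) / 5 = 214.2800 / 5 = 42.8560
R̄ = (0.42 + 0.25 + 0.54 + 0.52 + 0.43) / 5 = 2.1600 / 5 = 0.4320
UCL = X̄̄ + A₂·R̄ = 42.8560 + 1.023 × 0.4320 = 43.2979

43.298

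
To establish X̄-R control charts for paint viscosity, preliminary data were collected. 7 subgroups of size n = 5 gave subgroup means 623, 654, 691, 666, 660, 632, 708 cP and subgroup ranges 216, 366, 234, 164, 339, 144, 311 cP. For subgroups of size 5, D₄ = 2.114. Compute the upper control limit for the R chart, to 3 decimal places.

R̄ = (216 + 366 + 234 + 164 + 339 + 144 + 311) / 7 = 1774.0000 / 7 = 253.4286
UCL_R = D₄·R̄ = 2.114 × 253.4286 = 535.7480

535.748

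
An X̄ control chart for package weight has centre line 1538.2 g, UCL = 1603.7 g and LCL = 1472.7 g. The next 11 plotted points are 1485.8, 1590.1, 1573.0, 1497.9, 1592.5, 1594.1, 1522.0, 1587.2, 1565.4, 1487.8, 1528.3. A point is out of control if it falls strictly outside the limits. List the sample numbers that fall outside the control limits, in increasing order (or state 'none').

All 11 points lie within [1472.7, 1603.7].

none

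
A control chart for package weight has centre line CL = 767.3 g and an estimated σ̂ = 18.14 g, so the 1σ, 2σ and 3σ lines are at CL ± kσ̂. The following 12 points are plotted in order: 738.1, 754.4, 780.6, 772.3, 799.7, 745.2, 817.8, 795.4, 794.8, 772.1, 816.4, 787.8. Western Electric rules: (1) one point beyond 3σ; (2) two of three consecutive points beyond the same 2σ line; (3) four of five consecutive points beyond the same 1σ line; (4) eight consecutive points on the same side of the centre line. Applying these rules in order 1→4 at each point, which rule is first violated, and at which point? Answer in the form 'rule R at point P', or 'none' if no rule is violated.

Zone of each point (C = within 1σ̂, B = 1σ̂–2σ̂, A = 2σ̂–3σ̂, * = beyond 3σ̂; sign = side of CL): 1:-B, 2:-C, 3:+C, 4:+C, 5:+B, 6:-B, 7:+A, 8:+B, 9:+B, 10:+C, 11:+A, 12:+B
Rule 3 (four of five consecutive points beyond the same 1σ limit) is satisfied at point 9.

rule 3 at point 9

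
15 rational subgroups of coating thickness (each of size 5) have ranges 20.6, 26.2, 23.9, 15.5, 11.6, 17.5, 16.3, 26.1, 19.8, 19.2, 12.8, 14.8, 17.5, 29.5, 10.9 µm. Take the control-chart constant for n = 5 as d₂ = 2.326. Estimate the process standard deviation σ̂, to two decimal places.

R̄ = (20.6 + 26.2 + 23.9 + 15.5 + 11.6 + 17.5 + 16.3 + 26.1 + 19.8 + 19.2 + 12.8 + 14.8 + 17.5 + 29.5 + 10.9) / 15 = 18.8133
σ̂ = R̄ / d₂ = 18.8133 / 2.326 = 8.0883

8.09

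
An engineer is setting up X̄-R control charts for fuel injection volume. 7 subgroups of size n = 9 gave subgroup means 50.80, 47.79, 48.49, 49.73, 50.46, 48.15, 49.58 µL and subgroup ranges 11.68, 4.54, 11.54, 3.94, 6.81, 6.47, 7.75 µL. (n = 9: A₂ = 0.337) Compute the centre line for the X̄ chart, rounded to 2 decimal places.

49.29

X̄̄ = (50.80 + 47.79 + 48.49 + 49.73 + 50.46 + 48.15 + 49.58) / 7 = 345.0000 / 7 = 49.2857
CL = X̄̄ = 49.2857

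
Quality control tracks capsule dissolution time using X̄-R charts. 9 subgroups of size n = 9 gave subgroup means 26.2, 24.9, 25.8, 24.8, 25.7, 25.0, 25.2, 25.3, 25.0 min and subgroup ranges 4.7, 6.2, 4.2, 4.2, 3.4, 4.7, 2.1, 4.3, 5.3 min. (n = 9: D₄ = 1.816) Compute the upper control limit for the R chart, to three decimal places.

R̄ = (4.7 + 6.2 + 4.2 + 4.2 + 3.4 + 4.7 + 2.1 + 4.3 + 5.3) / 9 = 39.1000 / 9 = 4.3444
UCL_R = D₄·R̄ = 1.816 × 4.3444 = 7.8895

7.890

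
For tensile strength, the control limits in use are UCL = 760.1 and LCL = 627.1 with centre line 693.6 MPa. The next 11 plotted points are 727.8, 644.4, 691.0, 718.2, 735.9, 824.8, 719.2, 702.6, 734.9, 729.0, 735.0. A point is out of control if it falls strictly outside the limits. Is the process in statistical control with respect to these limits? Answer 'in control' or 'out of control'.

out of control

Compare each point to [627.1, 760.1]: sample 6 = 824.8 > UCL.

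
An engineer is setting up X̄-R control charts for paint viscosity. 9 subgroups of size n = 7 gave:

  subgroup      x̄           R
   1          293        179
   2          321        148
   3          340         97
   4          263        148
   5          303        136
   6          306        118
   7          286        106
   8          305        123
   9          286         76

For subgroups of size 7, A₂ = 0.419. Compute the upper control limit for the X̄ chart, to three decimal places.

X̄̄ = (293 + 321 + 340 + 263 + 303 + 306 + 286 + 305 + 286) / 9 = 2703.0000 / 9 = 300.3333
R̄ = (179 + 148 + 97 + 148 + 136 + 118 + 106 + 123 + 76) / 9 = 1131.0000 / 9 = 125.6667
UCL = X̄̄ + A₂·R̄ = 300.3333 + 0.419 × 125.6667 = 352.9877

352.988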